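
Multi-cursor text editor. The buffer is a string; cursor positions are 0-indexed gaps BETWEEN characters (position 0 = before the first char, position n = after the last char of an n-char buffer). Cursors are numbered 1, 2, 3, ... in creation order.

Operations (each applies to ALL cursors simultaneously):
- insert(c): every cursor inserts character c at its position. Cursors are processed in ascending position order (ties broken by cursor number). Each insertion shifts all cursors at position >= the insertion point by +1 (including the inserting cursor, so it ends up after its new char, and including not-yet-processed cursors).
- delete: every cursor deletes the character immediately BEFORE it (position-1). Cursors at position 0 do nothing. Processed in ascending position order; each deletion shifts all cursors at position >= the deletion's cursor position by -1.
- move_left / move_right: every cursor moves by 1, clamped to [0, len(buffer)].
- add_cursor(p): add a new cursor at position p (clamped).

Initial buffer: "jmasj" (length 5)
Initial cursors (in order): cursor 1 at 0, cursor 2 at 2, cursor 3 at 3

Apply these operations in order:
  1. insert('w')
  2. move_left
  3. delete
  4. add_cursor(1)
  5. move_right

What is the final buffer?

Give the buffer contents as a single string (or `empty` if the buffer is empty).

After op 1 (insert('w')): buffer="wjmwawsj" (len 8), cursors c1@1 c2@4 c3@6, authorship 1..2.3..
After op 2 (move_left): buffer="wjmwawsj" (len 8), cursors c1@0 c2@3 c3@5, authorship 1..2.3..
After op 3 (delete): buffer="wjwwsj" (len 6), cursors c1@0 c2@2 c3@3, authorship 1.23..
After op 4 (add_cursor(1)): buffer="wjwwsj" (len 6), cursors c1@0 c4@1 c2@2 c3@3, authorship 1.23..
After op 5 (move_right): buffer="wjwwsj" (len 6), cursors c1@1 c4@2 c2@3 c3@4, authorship 1.23..

Answer: wjwwsj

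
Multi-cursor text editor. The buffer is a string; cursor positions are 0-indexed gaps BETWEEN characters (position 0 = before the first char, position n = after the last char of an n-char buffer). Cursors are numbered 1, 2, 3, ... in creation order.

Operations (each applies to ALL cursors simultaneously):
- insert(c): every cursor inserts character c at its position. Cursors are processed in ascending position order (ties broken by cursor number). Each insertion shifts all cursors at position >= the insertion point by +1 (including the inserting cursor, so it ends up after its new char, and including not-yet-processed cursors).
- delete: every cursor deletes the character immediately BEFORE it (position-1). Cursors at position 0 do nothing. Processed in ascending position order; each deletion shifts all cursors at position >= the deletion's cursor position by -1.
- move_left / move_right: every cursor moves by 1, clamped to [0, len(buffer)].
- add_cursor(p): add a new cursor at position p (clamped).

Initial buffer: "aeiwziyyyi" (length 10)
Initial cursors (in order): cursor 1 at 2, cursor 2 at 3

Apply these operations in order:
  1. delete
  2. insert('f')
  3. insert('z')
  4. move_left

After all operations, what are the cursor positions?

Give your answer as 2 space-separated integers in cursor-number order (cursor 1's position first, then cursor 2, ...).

Answer: 4 4

Derivation:
After op 1 (delete): buffer="awziyyyi" (len 8), cursors c1@1 c2@1, authorship ........
After op 2 (insert('f')): buffer="affwziyyyi" (len 10), cursors c1@3 c2@3, authorship .12.......
After op 3 (insert('z')): buffer="affzzwziyyyi" (len 12), cursors c1@5 c2@5, authorship .1212.......
After op 4 (move_left): buffer="affzzwziyyyi" (len 12), cursors c1@4 c2@4, authorship .1212.......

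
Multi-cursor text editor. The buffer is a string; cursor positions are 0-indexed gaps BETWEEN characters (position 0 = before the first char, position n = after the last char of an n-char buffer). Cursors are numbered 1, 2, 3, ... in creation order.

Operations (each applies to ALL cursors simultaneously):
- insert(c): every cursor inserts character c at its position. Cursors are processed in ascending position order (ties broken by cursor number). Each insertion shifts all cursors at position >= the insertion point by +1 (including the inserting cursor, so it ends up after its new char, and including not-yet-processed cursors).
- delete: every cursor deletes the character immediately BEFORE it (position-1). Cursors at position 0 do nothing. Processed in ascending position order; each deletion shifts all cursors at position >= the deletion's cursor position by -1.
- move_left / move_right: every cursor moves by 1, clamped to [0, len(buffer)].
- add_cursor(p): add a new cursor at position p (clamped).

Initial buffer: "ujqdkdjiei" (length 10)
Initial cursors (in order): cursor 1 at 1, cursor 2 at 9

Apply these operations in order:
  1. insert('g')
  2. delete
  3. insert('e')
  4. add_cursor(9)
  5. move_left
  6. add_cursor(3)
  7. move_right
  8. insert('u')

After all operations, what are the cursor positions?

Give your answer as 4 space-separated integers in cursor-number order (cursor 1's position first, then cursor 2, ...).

After op 1 (insert('g')): buffer="ugjqdkdjiegi" (len 12), cursors c1@2 c2@11, authorship .1........2.
After op 2 (delete): buffer="ujqdkdjiei" (len 10), cursors c1@1 c2@9, authorship ..........
After op 3 (insert('e')): buffer="uejqdkdjieei" (len 12), cursors c1@2 c2@11, authorship .1........2.
After op 4 (add_cursor(9)): buffer="uejqdkdjieei" (len 12), cursors c1@2 c3@9 c2@11, authorship .1........2.
After op 5 (move_left): buffer="uejqdkdjieei" (len 12), cursors c1@1 c3@8 c2@10, authorship .1........2.
After op 6 (add_cursor(3)): buffer="uejqdkdjieei" (len 12), cursors c1@1 c4@3 c3@8 c2@10, authorship .1........2.
After op 7 (move_right): buffer="uejqdkdjieei" (len 12), cursors c1@2 c4@4 c3@9 c2@11, authorship .1........2.
After op 8 (insert('u')): buffer="ueujqudkdjiueeui" (len 16), cursors c1@3 c4@6 c3@12 c2@15, authorship .11..4.....3.22.

Answer: 3 15 12 6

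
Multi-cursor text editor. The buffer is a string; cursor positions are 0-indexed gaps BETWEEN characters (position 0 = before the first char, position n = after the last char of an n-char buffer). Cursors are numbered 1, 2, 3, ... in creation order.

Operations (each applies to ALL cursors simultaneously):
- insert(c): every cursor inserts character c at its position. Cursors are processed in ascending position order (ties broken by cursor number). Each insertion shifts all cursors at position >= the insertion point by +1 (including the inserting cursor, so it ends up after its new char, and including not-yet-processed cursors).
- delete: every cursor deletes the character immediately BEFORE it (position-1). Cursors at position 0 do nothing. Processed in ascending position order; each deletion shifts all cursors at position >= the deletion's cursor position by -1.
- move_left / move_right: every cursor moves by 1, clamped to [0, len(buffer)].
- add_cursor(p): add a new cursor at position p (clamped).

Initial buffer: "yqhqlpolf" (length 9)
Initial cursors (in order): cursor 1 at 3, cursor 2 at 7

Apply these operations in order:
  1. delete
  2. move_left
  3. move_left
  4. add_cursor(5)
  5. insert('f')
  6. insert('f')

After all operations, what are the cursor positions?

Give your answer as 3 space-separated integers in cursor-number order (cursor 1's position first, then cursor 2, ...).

Answer: 2 7 11

Derivation:
After op 1 (delete): buffer="yqqlplf" (len 7), cursors c1@2 c2@5, authorship .......
After op 2 (move_left): buffer="yqqlplf" (len 7), cursors c1@1 c2@4, authorship .......
After op 3 (move_left): buffer="yqqlplf" (len 7), cursors c1@0 c2@3, authorship .......
After op 4 (add_cursor(5)): buffer="yqqlplf" (len 7), cursors c1@0 c2@3 c3@5, authorship .......
After op 5 (insert('f')): buffer="fyqqflpflf" (len 10), cursors c1@1 c2@5 c3@8, authorship 1...2..3..
After op 6 (insert('f')): buffer="ffyqqfflpfflf" (len 13), cursors c1@2 c2@7 c3@11, authorship 11...22..33..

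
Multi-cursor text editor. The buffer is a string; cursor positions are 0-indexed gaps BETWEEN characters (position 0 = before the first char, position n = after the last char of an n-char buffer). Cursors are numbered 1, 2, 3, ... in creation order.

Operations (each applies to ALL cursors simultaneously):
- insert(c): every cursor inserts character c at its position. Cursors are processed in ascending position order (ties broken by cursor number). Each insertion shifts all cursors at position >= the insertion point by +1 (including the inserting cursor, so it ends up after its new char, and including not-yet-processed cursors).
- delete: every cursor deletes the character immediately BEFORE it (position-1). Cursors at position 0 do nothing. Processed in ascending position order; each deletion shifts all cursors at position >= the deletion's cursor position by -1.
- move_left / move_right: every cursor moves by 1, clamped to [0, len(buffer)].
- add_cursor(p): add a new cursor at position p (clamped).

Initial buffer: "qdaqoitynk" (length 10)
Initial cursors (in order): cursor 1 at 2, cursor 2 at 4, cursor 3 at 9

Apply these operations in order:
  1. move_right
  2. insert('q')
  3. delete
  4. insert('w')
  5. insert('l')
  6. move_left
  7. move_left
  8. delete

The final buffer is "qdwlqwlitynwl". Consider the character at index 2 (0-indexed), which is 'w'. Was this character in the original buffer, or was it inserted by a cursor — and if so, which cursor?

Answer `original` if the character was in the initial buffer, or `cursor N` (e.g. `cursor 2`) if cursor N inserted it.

Answer: cursor 1

Derivation:
After op 1 (move_right): buffer="qdaqoitynk" (len 10), cursors c1@3 c2@5 c3@10, authorship ..........
After op 2 (insert('q')): buffer="qdaqqoqitynkq" (len 13), cursors c1@4 c2@7 c3@13, authorship ...1..2.....3
After op 3 (delete): buffer="qdaqoitynk" (len 10), cursors c1@3 c2@5 c3@10, authorship ..........
After op 4 (insert('w')): buffer="qdawqowitynkw" (len 13), cursors c1@4 c2@7 c3@13, authorship ...1..2.....3
After op 5 (insert('l')): buffer="qdawlqowlitynkwl" (len 16), cursors c1@5 c2@9 c3@16, authorship ...11..22.....33
After op 6 (move_left): buffer="qdawlqowlitynkwl" (len 16), cursors c1@4 c2@8 c3@15, authorship ...11..22.....33
After op 7 (move_left): buffer="qdawlqowlitynkwl" (len 16), cursors c1@3 c2@7 c3@14, authorship ...11..22.....33
After op 8 (delete): buffer="qdwlqwlitynwl" (len 13), cursors c1@2 c2@5 c3@11, authorship ..11.22....33
Authorship (.=original, N=cursor N): . . 1 1 . 2 2 . . . . 3 3
Index 2: author = 1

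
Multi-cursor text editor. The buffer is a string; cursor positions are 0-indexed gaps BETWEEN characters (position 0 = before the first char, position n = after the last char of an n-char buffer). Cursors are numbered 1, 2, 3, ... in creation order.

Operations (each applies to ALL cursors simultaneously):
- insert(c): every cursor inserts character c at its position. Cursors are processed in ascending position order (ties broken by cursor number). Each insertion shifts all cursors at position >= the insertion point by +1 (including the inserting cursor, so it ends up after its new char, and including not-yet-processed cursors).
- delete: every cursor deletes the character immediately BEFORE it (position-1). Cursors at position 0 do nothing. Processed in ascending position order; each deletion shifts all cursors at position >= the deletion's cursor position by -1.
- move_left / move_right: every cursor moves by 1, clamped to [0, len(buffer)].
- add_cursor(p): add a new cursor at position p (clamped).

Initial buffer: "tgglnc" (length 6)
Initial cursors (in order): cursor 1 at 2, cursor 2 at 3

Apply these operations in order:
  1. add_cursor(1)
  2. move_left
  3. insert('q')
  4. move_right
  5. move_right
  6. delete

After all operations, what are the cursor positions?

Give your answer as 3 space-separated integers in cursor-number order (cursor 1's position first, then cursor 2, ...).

Answer: 3 4 2

Derivation:
After op 1 (add_cursor(1)): buffer="tgglnc" (len 6), cursors c3@1 c1@2 c2@3, authorship ......
After op 2 (move_left): buffer="tgglnc" (len 6), cursors c3@0 c1@1 c2@2, authorship ......
After op 3 (insert('q')): buffer="qtqgqglnc" (len 9), cursors c3@1 c1@3 c2@5, authorship 3.1.2....
After op 4 (move_right): buffer="qtqgqglnc" (len 9), cursors c3@2 c1@4 c2@6, authorship 3.1.2....
After op 5 (move_right): buffer="qtqgqglnc" (len 9), cursors c3@3 c1@5 c2@7, authorship 3.1.2....
After op 6 (delete): buffer="qtggnc" (len 6), cursors c3@2 c1@3 c2@4, authorship 3.....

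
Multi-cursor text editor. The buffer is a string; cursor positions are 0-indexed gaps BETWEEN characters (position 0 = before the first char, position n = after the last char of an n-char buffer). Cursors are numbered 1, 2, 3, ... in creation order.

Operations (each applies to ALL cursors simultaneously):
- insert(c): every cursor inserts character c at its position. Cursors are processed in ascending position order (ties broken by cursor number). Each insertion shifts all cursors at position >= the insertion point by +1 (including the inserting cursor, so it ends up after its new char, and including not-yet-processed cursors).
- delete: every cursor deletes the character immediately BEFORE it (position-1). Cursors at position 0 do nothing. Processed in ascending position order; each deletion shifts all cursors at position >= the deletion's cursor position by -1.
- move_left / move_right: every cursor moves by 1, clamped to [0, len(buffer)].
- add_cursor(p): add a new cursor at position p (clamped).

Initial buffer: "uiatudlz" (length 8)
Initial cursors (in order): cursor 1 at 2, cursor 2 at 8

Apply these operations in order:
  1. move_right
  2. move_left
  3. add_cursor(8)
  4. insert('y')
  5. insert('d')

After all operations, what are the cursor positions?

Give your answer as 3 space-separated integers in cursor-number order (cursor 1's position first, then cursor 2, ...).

Answer: 4 11 14

Derivation:
After op 1 (move_right): buffer="uiatudlz" (len 8), cursors c1@3 c2@8, authorship ........
After op 2 (move_left): buffer="uiatudlz" (len 8), cursors c1@2 c2@7, authorship ........
After op 3 (add_cursor(8)): buffer="uiatudlz" (len 8), cursors c1@2 c2@7 c3@8, authorship ........
After op 4 (insert('y')): buffer="uiyatudlyzy" (len 11), cursors c1@3 c2@9 c3@11, authorship ..1.....2.3
After op 5 (insert('d')): buffer="uiydatudlydzyd" (len 14), cursors c1@4 c2@11 c3@14, authorship ..11.....22.33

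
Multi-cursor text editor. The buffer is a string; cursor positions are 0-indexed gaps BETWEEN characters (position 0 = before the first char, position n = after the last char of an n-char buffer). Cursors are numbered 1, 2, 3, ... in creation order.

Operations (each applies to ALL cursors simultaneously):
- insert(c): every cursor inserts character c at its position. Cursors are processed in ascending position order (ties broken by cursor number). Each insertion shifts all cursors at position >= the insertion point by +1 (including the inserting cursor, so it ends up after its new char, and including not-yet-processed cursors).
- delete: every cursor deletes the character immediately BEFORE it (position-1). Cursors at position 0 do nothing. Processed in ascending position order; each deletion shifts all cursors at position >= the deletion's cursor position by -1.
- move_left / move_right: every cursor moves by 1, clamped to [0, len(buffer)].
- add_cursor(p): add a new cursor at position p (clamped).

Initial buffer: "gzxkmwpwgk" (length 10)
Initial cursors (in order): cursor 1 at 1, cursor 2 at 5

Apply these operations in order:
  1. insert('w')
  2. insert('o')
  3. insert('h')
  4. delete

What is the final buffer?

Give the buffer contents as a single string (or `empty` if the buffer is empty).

After op 1 (insert('w')): buffer="gwzxkmwwpwgk" (len 12), cursors c1@2 c2@7, authorship .1....2.....
After op 2 (insert('o')): buffer="gwozxkmwowpwgk" (len 14), cursors c1@3 c2@9, authorship .11....22.....
After op 3 (insert('h')): buffer="gwohzxkmwohwpwgk" (len 16), cursors c1@4 c2@11, authorship .111....222.....
After op 4 (delete): buffer="gwozxkmwowpwgk" (len 14), cursors c1@3 c2@9, authorship .11....22.....

Answer: gwozxkmwowpwgk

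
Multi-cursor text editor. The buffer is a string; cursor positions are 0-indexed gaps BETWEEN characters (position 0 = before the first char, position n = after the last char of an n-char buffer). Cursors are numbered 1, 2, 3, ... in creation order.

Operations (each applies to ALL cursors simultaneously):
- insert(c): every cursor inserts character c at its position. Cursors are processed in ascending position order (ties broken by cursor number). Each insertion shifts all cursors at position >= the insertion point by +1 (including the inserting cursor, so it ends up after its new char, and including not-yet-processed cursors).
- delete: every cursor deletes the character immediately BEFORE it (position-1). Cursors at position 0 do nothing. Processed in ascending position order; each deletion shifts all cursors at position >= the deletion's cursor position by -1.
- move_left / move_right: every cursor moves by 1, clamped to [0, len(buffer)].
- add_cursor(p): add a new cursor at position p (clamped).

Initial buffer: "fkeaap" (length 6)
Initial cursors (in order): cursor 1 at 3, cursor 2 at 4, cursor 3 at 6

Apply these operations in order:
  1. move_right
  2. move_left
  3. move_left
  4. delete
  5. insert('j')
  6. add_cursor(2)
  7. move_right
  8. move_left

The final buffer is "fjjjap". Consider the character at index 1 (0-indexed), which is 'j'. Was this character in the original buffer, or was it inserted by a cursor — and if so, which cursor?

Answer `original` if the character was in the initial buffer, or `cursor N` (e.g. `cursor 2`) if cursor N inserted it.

After op 1 (move_right): buffer="fkeaap" (len 6), cursors c1@4 c2@5 c3@6, authorship ......
After op 2 (move_left): buffer="fkeaap" (len 6), cursors c1@3 c2@4 c3@5, authorship ......
After op 3 (move_left): buffer="fkeaap" (len 6), cursors c1@2 c2@3 c3@4, authorship ......
After op 4 (delete): buffer="fap" (len 3), cursors c1@1 c2@1 c3@1, authorship ...
After op 5 (insert('j')): buffer="fjjjap" (len 6), cursors c1@4 c2@4 c3@4, authorship .123..
After op 6 (add_cursor(2)): buffer="fjjjap" (len 6), cursors c4@2 c1@4 c2@4 c3@4, authorship .123..
After op 7 (move_right): buffer="fjjjap" (len 6), cursors c4@3 c1@5 c2@5 c3@5, authorship .123..
After op 8 (move_left): buffer="fjjjap" (len 6), cursors c4@2 c1@4 c2@4 c3@4, authorship .123..
Authorship (.=original, N=cursor N): . 1 2 3 . .
Index 1: author = 1

Answer: cursor 1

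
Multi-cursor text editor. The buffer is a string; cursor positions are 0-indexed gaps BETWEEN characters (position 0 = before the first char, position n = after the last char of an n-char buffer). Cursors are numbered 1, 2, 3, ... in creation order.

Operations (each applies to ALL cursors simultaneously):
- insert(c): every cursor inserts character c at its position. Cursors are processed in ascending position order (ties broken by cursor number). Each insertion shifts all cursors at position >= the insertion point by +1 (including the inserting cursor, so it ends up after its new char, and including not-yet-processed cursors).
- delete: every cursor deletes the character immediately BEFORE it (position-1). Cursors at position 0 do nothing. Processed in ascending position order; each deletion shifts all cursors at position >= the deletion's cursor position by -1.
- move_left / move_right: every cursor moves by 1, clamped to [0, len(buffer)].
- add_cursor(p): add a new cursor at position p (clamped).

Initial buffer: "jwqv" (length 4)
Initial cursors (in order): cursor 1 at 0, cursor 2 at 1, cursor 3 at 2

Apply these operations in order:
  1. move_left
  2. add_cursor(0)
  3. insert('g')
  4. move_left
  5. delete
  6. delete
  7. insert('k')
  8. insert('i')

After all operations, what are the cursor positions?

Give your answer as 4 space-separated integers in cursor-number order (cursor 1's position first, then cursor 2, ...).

Answer: 8 8 8 8

Derivation:
After op 1 (move_left): buffer="jwqv" (len 4), cursors c1@0 c2@0 c3@1, authorship ....
After op 2 (add_cursor(0)): buffer="jwqv" (len 4), cursors c1@0 c2@0 c4@0 c3@1, authorship ....
After op 3 (insert('g')): buffer="gggjgwqv" (len 8), cursors c1@3 c2@3 c4@3 c3@5, authorship 124.3...
After op 4 (move_left): buffer="gggjgwqv" (len 8), cursors c1@2 c2@2 c4@2 c3@4, authorship 124.3...
After op 5 (delete): buffer="ggwqv" (len 5), cursors c1@0 c2@0 c4@0 c3@1, authorship 43...
After op 6 (delete): buffer="gwqv" (len 4), cursors c1@0 c2@0 c3@0 c4@0, authorship 3...
After op 7 (insert('k')): buffer="kkkkgwqv" (len 8), cursors c1@4 c2@4 c3@4 c4@4, authorship 12343...
After op 8 (insert('i')): buffer="kkkkiiiigwqv" (len 12), cursors c1@8 c2@8 c3@8 c4@8, authorship 123412343...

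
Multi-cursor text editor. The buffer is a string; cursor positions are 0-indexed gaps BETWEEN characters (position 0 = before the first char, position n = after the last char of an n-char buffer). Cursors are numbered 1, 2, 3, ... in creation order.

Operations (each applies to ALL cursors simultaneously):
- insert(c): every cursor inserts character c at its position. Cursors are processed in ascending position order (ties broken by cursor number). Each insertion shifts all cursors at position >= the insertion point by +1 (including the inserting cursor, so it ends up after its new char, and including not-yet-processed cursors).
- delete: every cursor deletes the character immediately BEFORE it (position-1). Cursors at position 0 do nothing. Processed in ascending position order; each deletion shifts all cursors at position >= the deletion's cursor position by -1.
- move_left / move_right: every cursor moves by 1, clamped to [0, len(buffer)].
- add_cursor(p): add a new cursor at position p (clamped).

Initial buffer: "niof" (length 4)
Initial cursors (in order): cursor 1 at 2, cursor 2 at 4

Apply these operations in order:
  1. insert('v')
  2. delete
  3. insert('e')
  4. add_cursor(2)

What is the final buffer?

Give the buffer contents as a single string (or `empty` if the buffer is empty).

Answer: nieofe

Derivation:
After op 1 (insert('v')): buffer="nivofv" (len 6), cursors c1@3 c2@6, authorship ..1..2
After op 2 (delete): buffer="niof" (len 4), cursors c1@2 c2@4, authorship ....
After op 3 (insert('e')): buffer="nieofe" (len 6), cursors c1@3 c2@6, authorship ..1..2
After op 4 (add_cursor(2)): buffer="nieofe" (len 6), cursors c3@2 c1@3 c2@6, authorship ..1..2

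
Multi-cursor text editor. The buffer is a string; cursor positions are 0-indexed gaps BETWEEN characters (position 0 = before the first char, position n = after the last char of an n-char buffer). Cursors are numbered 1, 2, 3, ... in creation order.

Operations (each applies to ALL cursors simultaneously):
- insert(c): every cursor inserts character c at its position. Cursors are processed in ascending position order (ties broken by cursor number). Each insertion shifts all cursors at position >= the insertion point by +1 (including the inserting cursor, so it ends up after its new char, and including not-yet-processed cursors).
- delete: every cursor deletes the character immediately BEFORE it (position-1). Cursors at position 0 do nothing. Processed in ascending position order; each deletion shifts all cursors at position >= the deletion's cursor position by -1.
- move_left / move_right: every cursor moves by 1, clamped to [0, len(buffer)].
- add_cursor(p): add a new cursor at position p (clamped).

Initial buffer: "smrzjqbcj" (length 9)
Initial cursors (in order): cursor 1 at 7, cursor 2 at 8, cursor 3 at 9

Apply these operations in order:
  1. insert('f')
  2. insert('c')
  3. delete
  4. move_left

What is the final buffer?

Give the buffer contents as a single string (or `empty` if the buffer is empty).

After op 1 (insert('f')): buffer="smrzjqbfcfjf" (len 12), cursors c1@8 c2@10 c3@12, authorship .......1.2.3
After op 2 (insert('c')): buffer="smrzjqbfccfcjfc" (len 15), cursors c1@9 c2@12 c3@15, authorship .......11.22.33
After op 3 (delete): buffer="smrzjqbfcfjf" (len 12), cursors c1@8 c2@10 c3@12, authorship .......1.2.3
After op 4 (move_left): buffer="smrzjqbfcfjf" (len 12), cursors c1@7 c2@9 c3@11, authorship .......1.2.3

Answer: smrzjqbfcfjf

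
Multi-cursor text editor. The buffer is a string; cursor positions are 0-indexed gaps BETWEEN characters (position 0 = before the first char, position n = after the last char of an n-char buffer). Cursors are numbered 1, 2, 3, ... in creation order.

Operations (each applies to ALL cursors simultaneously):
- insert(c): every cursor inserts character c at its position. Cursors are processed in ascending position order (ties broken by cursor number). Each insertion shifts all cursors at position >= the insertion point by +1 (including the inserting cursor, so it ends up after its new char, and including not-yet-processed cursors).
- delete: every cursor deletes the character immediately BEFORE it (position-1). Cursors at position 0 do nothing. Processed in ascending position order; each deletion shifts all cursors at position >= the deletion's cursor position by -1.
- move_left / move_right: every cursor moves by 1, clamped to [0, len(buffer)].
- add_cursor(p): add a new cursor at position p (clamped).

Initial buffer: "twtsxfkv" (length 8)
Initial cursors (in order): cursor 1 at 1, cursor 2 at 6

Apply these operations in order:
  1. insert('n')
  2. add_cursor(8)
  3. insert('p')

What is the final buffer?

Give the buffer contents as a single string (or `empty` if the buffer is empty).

Answer: tnpwtsxfnppkv

Derivation:
After op 1 (insert('n')): buffer="tnwtsxfnkv" (len 10), cursors c1@2 c2@8, authorship .1.....2..
After op 2 (add_cursor(8)): buffer="tnwtsxfnkv" (len 10), cursors c1@2 c2@8 c3@8, authorship .1.....2..
After op 3 (insert('p')): buffer="tnpwtsxfnppkv" (len 13), cursors c1@3 c2@11 c3@11, authorship .11.....223..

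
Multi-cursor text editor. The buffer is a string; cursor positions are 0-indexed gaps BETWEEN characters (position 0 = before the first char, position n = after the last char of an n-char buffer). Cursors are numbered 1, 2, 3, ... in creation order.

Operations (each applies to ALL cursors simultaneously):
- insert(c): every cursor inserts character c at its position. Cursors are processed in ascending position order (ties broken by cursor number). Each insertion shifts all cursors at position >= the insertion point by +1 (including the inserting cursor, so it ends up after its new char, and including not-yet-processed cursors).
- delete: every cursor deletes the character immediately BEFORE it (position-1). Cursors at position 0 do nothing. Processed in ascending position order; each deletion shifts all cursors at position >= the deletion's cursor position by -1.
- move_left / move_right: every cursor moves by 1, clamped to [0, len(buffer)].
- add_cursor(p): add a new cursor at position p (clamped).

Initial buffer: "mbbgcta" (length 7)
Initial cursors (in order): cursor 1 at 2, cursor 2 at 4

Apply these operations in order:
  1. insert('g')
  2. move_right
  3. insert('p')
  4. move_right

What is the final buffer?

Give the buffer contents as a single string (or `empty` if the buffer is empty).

After op 1 (insert('g')): buffer="mbgbggcta" (len 9), cursors c1@3 c2@6, authorship ..1..2...
After op 2 (move_right): buffer="mbgbggcta" (len 9), cursors c1@4 c2@7, authorship ..1..2...
After op 3 (insert('p')): buffer="mbgbpggcpta" (len 11), cursors c1@5 c2@9, authorship ..1.1.2.2..
After op 4 (move_right): buffer="mbgbpggcpta" (len 11), cursors c1@6 c2@10, authorship ..1.1.2.2..

Answer: mbgbpggcpta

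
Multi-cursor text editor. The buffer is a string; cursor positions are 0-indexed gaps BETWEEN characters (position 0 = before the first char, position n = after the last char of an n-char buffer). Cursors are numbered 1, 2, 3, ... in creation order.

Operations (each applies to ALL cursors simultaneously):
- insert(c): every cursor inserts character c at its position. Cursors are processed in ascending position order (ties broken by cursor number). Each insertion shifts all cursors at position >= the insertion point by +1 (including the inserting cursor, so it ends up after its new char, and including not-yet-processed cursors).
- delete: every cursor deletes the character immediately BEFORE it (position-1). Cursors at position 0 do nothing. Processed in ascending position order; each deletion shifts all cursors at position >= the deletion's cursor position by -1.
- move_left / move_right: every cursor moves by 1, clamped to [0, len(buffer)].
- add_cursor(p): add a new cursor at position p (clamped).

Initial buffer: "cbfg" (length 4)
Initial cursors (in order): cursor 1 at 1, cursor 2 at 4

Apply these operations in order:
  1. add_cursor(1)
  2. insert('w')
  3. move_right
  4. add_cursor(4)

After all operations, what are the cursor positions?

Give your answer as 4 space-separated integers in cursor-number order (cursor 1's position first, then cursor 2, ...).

After op 1 (add_cursor(1)): buffer="cbfg" (len 4), cursors c1@1 c3@1 c2@4, authorship ....
After op 2 (insert('w')): buffer="cwwbfgw" (len 7), cursors c1@3 c3@3 c2@7, authorship .13...2
After op 3 (move_right): buffer="cwwbfgw" (len 7), cursors c1@4 c3@4 c2@7, authorship .13...2
After op 4 (add_cursor(4)): buffer="cwwbfgw" (len 7), cursors c1@4 c3@4 c4@4 c2@7, authorship .13...2

Answer: 4 7 4 4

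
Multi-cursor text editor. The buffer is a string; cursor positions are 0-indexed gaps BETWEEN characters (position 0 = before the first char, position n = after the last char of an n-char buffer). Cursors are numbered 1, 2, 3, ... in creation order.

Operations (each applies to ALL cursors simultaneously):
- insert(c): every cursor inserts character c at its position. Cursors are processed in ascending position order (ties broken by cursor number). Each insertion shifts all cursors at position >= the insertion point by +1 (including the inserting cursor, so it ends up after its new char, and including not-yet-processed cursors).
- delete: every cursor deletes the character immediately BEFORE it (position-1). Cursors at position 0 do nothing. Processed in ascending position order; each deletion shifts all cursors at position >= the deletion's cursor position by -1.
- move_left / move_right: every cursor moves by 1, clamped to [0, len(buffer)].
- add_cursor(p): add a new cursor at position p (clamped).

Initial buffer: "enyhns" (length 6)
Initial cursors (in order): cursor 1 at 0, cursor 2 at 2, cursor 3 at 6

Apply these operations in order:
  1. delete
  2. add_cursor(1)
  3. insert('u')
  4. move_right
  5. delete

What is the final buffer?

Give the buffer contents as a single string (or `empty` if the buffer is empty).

Answer: uuhn

Derivation:
After op 1 (delete): buffer="eyhn" (len 4), cursors c1@0 c2@1 c3@4, authorship ....
After op 2 (add_cursor(1)): buffer="eyhn" (len 4), cursors c1@0 c2@1 c4@1 c3@4, authorship ....
After op 3 (insert('u')): buffer="ueuuyhnu" (len 8), cursors c1@1 c2@4 c4@4 c3@8, authorship 1.24...3
After op 4 (move_right): buffer="ueuuyhnu" (len 8), cursors c1@2 c2@5 c4@5 c3@8, authorship 1.24...3
After op 5 (delete): buffer="uuhn" (len 4), cursors c1@1 c2@2 c4@2 c3@4, authorship 12..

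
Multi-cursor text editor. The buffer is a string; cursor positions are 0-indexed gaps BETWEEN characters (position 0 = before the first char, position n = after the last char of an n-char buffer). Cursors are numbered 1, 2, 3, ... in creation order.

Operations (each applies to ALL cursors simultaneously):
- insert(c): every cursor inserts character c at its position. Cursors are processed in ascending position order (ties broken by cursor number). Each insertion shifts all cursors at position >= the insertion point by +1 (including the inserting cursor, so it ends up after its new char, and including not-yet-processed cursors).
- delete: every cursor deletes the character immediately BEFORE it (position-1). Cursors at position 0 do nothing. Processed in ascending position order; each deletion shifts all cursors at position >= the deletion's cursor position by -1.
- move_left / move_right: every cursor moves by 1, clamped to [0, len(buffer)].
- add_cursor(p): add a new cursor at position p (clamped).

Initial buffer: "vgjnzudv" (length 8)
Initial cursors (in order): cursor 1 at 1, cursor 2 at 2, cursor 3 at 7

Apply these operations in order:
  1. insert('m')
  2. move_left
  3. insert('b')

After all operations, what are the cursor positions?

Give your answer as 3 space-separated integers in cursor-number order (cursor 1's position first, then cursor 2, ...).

After op 1 (insert('m')): buffer="vmgmjnzudmv" (len 11), cursors c1@2 c2@4 c3@10, authorship .1.2.....3.
After op 2 (move_left): buffer="vmgmjnzudmv" (len 11), cursors c1@1 c2@3 c3@9, authorship .1.2.....3.
After op 3 (insert('b')): buffer="vbmgbmjnzudbmv" (len 14), cursors c1@2 c2@5 c3@12, authorship .11.22.....33.

Answer: 2 5 12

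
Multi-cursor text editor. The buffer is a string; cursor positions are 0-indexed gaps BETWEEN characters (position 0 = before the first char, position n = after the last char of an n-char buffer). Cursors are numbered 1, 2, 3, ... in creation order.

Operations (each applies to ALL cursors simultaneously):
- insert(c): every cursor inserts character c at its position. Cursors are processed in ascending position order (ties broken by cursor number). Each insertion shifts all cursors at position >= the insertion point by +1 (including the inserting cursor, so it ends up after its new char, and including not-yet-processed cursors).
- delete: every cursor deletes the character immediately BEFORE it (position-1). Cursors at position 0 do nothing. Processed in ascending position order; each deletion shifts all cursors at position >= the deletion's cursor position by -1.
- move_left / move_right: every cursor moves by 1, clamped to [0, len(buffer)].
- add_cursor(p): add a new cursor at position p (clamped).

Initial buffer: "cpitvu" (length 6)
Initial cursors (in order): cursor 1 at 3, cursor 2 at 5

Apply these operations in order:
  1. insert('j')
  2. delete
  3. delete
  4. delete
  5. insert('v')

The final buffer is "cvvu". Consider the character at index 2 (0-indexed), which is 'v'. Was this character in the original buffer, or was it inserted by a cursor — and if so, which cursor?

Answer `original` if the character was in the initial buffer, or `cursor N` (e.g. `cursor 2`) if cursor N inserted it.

Answer: cursor 2

Derivation:
After op 1 (insert('j')): buffer="cpijtvju" (len 8), cursors c1@4 c2@7, authorship ...1..2.
After op 2 (delete): buffer="cpitvu" (len 6), cursors c1@3 c2@5, authorship ......
After op 3 (delete): buffer="cptu" (len 4), cursors c1@2 c2@3, authorship ....
After op 4 (delete): buffer="cu" (len 2), cursors c1@1 c2@1, authorship ..
After op 5 (insert('v')): buffer="cvvu" (len 4), cursors c1@3 c2@3, authorship .12.
Authorship (.=original, N=cursor N): . 1 2 .
Index 2: author = 2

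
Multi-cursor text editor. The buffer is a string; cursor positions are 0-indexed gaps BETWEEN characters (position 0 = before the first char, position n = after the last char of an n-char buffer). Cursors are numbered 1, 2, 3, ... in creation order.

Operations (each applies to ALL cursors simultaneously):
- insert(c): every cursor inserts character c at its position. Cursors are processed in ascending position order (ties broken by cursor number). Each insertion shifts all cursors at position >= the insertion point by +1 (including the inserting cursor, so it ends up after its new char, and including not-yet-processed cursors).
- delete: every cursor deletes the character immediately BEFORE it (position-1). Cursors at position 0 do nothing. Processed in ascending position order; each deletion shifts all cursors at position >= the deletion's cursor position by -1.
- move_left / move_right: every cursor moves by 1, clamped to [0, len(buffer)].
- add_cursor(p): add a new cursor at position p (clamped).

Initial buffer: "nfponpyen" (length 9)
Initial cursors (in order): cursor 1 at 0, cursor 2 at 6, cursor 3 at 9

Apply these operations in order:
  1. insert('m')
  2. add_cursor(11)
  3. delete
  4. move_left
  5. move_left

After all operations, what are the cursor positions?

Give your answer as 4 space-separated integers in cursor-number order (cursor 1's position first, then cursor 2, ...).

Answer: 0 4 6 6

Derivation:
After op 1 (insert('m')): buffer="mnfponpmyenm" (len 12), cursors c1@1 c2@8 c3@12, authorship 1......2...3
After op 2 (add_cursor(11)): buffer="mnfponpmyenm" (len 12), cursors c1@1 c2@8 c4@11 c3@12, authorship 1......2...3
After op 3 (delete): buffer="nfponpye" (len 8), cursors c1@0 c2@6 c3@8 c4@8, authorship ........
After op 4 (move_left): buffer="nfponpye" (len 8), cursors c1@0 c2@5 c3@7 c4@7, authorship ........
After op 5 (move_left): buffer="nfponpye" (len 8), cursors c1@0 c2@4 c3@6 c4@6, authorship ........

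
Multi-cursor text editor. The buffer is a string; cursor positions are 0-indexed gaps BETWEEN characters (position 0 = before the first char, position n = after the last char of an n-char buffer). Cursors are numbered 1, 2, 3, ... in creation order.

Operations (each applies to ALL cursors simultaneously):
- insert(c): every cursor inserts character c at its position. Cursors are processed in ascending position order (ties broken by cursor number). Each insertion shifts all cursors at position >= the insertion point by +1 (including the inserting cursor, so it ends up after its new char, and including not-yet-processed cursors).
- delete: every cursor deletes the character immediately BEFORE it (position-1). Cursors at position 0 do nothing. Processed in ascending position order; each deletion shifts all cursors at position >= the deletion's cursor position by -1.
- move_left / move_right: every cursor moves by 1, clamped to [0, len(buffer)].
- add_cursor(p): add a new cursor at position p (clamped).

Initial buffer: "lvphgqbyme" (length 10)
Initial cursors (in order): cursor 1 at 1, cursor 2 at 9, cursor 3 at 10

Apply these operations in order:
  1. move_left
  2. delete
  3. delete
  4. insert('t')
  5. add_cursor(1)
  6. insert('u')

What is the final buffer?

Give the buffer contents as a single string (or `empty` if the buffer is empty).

After op 1 (move_left): buffer="lvphgqbyme" (len 10), cursors c1@0 c2@8 c3@9, authorship ..........
After op 2 (delete): buffer="lvphgqbe" (len 8), cursors c1@0 c2@7 c3@7, authorship ........
After op 3 (delete): buffer="lvphge" (len 6), cursors c1@0 c2@5 c3@5, authorship ......
After op 4 (insert('t')): buffer="tlvphgtte" (len 9), cursors c1@1 c2@8 c3@8, authorship 1.....23.
After op 5 (add_cursor(1)): buffer="tlvphgtte" (len 9), cursors c1@1 c4@1 c2@8 c3@8, authorship 1.....23.
After op 6 (insert('u')): buffer="tuulvphgttuue" (len 13), cursors c1@3 c4@3 c2@12 c3@12, authorship 114.....2323.

Answer: tuulvphgttuue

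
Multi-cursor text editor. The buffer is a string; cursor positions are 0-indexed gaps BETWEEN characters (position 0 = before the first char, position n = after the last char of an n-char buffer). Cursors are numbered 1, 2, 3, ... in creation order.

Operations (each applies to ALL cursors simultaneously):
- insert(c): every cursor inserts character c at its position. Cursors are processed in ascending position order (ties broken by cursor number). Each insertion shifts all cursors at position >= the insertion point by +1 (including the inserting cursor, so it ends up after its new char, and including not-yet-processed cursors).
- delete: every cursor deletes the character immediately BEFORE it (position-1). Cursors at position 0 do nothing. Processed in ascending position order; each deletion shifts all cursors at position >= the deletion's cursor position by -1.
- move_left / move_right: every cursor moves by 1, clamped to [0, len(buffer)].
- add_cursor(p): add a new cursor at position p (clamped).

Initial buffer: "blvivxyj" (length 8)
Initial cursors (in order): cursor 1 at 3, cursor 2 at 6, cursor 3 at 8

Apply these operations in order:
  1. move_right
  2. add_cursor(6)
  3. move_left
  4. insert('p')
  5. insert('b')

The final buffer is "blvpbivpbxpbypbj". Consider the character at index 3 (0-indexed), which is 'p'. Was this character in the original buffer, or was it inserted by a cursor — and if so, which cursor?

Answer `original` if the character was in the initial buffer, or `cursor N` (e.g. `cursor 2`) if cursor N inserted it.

After op 1 (move_right): buffer="blvivxyj" (len 8), cursors c1@4 c2@7 c3@8, authorship ........
After op 2 (add_cursor(6)): buffer="blvivxyj" (len 8), cursors c1@4 c4@6 c2@7 c3@8, authorship ........
After op 3 (move_left): buffer="blvivxyj" (len 8), cursors c1@3 c4@5 c2@6 c3@7, authorship ........
After op 4 (insert('p')): buffer="blvpivpxpypj" (len 12), cursors c1@4 c4@7 c2@9 c3@11, authorship ...1..4.2.3.
After op 5 (insert('b')): buffer="blvpbivpbxpbypbj" (len 16), cursors c1@5 c4@9 c2@12 c3@15, authorship ...11..44.22.33.
Authorship (.=original, N=cursor N): . . . 1 1 . . 4 4 . 2 2 . 3 3 .
Index 3: author = 1

Answer: cursor 1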